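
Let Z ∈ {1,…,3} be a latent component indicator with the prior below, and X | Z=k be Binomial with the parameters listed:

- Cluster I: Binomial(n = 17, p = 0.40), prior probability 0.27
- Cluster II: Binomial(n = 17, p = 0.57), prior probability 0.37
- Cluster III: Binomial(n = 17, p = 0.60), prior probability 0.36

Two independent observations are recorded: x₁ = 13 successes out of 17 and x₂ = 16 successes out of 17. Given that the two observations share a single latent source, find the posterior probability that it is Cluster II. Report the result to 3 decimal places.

0.250

Apply Bayes' rule: the posterior for each component is proportional to its prior times its likelihood at x.
Since both observations come from the same component, the likelihood for component k is f_k(x₁)·f_k(x₂).
  L_I = [C(17,13)·0.40^13·0.60^4 = 2380·6.71089e-06·0.1296 = 0.00206996] × [4.38087e-06] = 9.06822e-09
  L_II = [C(17,13)·0.57^13·0.43^4 = 2380·0.00067046·0.034188 = 0.0545537] × [0.000907643] = 4.95152e-05
  L_III = [C(17,13)·0.60^13·0.40^4 = 2380·0.00130607·0.0256 = 0.0795762] × [0.00191835] = 0.000152655
Prior × likelihood for each component:
  π_I·L_I = 0.27 × 9.06822e-09 = 2.44842e-09
  π_II·L_II = 0.37 × 4.95152e-05 = 1.83206e-05
  π_III·L_III = 0.36 × 0.000152655 = 5.49559e-05
Sum: 2.44842e-09 + 1.83206e-05 + 5.49559e-05 = 7.3279e-05
So the posterior for Cluster II is 1.83206e-05 / 7.3279e-05 ≈ 0.250.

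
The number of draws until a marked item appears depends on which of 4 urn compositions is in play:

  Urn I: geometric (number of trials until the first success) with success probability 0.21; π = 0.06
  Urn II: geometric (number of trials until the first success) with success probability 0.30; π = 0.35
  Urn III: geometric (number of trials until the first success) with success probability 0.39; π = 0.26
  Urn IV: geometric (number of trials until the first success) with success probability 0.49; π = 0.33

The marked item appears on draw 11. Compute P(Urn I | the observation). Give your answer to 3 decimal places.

Apply Bayes' rule: the posterior for each component is proportional to its prior times its likelihood at x.
Component likelihoods at x = 11:
  p_I = 0.0198834
  p_II = 0.00847426
  p_III = 0.00278204
  p_IV = 0.000583308
Multiply by the mixture weights:
  P(Z=I)·p_I = 0.06 × 0.0198834 = 0.001193
  P(Z=II)·p_II = 0.35 × 0.00847426 = 0.00296599
  P(Z=III)·p_III = 0.26 × 0.00278204 = 0.00072333
  P(Z=IV)·p_IV = 0.33 × 0.000583308 = 0.000192492
Marginal: 0.001193 + 0.00296599 + 0.00072333 + 0.000192492 = 0.00507481
P(Urn I | 11) = 0.001193 / 0.00507481 ≈ 0.235

0.235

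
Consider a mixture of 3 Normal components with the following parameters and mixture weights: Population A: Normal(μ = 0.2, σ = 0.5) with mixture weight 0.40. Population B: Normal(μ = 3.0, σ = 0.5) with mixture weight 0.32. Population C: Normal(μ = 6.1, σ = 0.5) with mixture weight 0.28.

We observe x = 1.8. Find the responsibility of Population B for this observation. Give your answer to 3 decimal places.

0.883

Apply Bayes' rule: the posterior for each component is proportional to its prior times its likelihood at x.
Component likelihoods at x = 1.8:
  L_A = (1/(0.5·√(2π)))·exp(−(1.8−0.2)²/(2·0.5²)) = 0.797885·exp(-5.12000) = 0.00476818
  L_B = (1/(0.5·√(2π)))·exp(−(1.8−3.0)²/(2·0.5²)) = 0.797885·exp(-2.88000) = 0.0447891
  L_C = (1/(0.5·√(2π)))·exp(−(1.8−6.1)²/(2·0.5²)) = 0.797885·exp(-36.98000) = 6.94593e-17
Prior × likelihood for each component:
  π_A·L_A = 0.40 × 0.00476818 = 0.00190727
  π_B·L_B = 0.32 × 0.0447891 = 0.0143325
  π_C·L_C = 0.28 × 6.94593e-17 = 1.94486e-17
Sum: 0.00190727 + 0.0143325 + 1.94486e-17 = 0.0162398
P(Population B | x) = 0.0143325 / 0.0162398 ≈ 0.883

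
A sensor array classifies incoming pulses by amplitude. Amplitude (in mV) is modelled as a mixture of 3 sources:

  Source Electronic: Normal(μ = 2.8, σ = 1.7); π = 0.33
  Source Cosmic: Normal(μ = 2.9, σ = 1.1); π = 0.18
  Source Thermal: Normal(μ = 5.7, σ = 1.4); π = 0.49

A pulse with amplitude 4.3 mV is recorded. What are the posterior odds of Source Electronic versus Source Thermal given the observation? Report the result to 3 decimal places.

0.620

The posterior odds equal the prior odds times the likelihood ratio: (P(Z=i)/P(Z=j))·(f_i(x)/f_j(x)).
Component likelihoods at x = 4.3 mV:
  p_Electronic = (1/(1.7·√(2π)))·exp(−(4.3−2.8)²/(2·1.7²)) = 0.234672·exp(-0.38927) = 0.159002
  p_Cosmic = (1/(1.1·√(2π)))·exp(−(4.3−2.9)²/(2·1.1²)) = 0.362675·exp(-0.80992) = 0.161352
  p_Thermal = (1/(1.4·√(2π)))·exp(−(4.3−5.7)²/(2·1.4²)) = 0.284959·exp(-0.50000) = 0.172836
Odds = (0.33/0.49) × (0.159002/0.172836) = 0.673469 × 0.919956 ≈ 0.620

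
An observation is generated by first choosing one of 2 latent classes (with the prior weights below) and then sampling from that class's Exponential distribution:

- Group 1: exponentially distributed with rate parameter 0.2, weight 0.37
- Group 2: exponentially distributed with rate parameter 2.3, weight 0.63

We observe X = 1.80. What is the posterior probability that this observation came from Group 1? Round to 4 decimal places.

P(component k | x) = P(Z=k)·f_k(x) / marginal(x), where marginal(x) = Σ_j P(Z=j)·f_j(x).
Evaluate each component's likelihood at the observed value:
  p_1 = 0.2·e^(−0.2·1.80) = 0.2·e^(−0.3600) = 0.139535
  p_2 = 2.3·e^(−2.3·1.80) = 2.3·e^(−4.1400) = 0.0366226
Unnormalised posteriors:
  P(Z=1)·p_1 = 0.37 × 0.139535 = 0.051628
  P(Z=2)·p_2 = 0.63 × 0.0366226 = 0.0230722
Denominator: 0.051628 + 0.0230722 = 0.0747003
P(Group 1 | x) ≈ 0.6911

0.6911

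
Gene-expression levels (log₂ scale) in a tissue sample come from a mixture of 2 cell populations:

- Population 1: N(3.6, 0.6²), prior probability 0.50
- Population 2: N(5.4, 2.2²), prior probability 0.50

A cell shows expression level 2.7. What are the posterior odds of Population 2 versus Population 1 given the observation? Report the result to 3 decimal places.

0.396

Only the two components matter; the odds are (w_i f_i(x)) / (w_j f_j(x)).
Evaluate each component's likelihood at the observed value:
  L_1 = (1/(0.6·√(2π)))·exp(−(2.7−3.6)²/(2·0.6²)) = 0.664904·exp(-1.12500) = 0.215863
  L_2 = (1/(2.2·√(2π)))·exp(−(2.7−5.4)²/(2·2.2²)) = 0.181337·exp(-0.75310) = 0.0853927
Odds = (0.50/0.50) × (0.0853927/0.215863) = 1 × 0.395588 ≈ 0.396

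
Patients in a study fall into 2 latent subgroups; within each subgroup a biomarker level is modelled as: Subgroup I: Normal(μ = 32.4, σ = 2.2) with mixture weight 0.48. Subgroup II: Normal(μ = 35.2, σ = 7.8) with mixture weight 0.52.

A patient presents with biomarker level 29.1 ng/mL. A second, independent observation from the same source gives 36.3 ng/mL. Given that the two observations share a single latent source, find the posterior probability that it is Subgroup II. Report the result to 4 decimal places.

0.4823

By Bayes' theorem, P(k | x) = π_k f_k(x) / Σ_j π_j f_j(x).
Since both observations come from the same component, the likelihood for component k is f_k(x₁)·f_k(x₂).
  L_I = [(1/(2.2·√(2π)))·exp(−(29.1−32.4)²/(2·2.2²)) = 0.181337·exp(-1.12500) = 0.0588716] × [0.0376781] = 0.00221817
  L_II = [(1/(7.8·√(2π)))·exp(−(29.1−35.2)²/(2·7.8²)) = 0.051146·exp(-0.30580) = 0.037671] × [0.0506404] = 0.00190767
Unnormalised posteriors:
  π_I·L_I = 0.48 × 0.00221817 = 0.00106472
  π_II·L_II = 0.52 × 0.00190767 = 0.00099199
Evidence: 0.00106472 + 0.00099199 = 0.00205671
Responsibility of Subgroup II: 0.00099199 / 0.00205671 ≈ 0.4823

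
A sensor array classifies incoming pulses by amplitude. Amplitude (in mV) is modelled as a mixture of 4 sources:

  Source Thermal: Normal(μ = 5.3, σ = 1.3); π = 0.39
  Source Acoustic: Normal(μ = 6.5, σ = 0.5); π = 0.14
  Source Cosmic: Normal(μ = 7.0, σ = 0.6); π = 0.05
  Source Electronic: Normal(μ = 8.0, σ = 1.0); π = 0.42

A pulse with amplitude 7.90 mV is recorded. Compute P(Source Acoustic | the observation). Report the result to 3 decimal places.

0.011

The responsibility of component k is π_k f_k(x) divided by Σ_j π_j f_j(x).
Evaluate each component's likelihood at the observed value:
  f_Thermal = 0.0415315
  f_Acoustic = 0.0158309
  f_Cosmic = 0.215863
  f_Electronic = 0.396953
Prior × likelihood for each component:
  π_Thermal·f_Thermal = 0.39 × 0.0415315 = 0.0161973
  π_Acoustic·f_Acoustic = 0.14 × 0.0158309 = 0.00221633
  π_Cosmic·f_Cosmic = 0.05 × 0.215863 = 0.0107931
  π_Electronic·f_Electronic = 0.42 × 0.396953 = 0.16672
Marginal: 0.0161973 + 0.00221633 + 0.0107931 + 0.16672 = 0.195927
P(Source Acoustic | data) ≈ 0.011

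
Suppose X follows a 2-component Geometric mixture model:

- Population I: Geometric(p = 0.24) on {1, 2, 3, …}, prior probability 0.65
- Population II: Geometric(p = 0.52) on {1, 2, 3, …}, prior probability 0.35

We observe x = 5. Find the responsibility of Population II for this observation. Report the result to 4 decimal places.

The responsibility of component k is π_k f_k(x) divided by Σ_j π_j f_j(x).
Evaluate each component's likelihood at the observed value:
  f_I = 0.0800692
  f_II = 0.0276038
Unnormalised posteriors:
  π_I·f_I = 0.65 × 0.0800692 = 0.052045
  π_II·f_II = 0.35 × 0.0276038 = 0.00966132
Evidence: 0.052045 + 0.00966132 = 0.0617063
P(Population II | x) ≈ 0.1566

0.1566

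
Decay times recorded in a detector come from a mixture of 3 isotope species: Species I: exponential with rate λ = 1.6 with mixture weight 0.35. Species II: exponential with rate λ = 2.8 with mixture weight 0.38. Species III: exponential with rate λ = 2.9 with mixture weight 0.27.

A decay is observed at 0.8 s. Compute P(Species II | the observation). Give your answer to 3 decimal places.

0.327

P(component k | x) = π_k·f_k(x) / marginal(x), where marginal(x) = Σ_j π_j·f_j(x).
Evaluate each component's likelihood at the observed value:
  f_I = 1.6·e^(−1.6·0.8) = 1.6·e^(−1.2800) = 0.44486
  f_II = 2.8·e^(−2.8·0.8) = 2.8·e^(−2.2400) = 0.298084
  f_III = 2.9·e^(−2.9·0.8) = 2.9·e^(−2.3200) = 0.284993
Prior × likelihood for each component:
  π_I·f_I = 0.35 × 0.44486 = 0.155701
  π_II·f_II = 0.38 × 0.298084 = 0.113272
  π_III·f_III = 0.27 × 0.284993 = 0.0769482
Evidence: 0.155701 + 0.113272 + 0.0769482 = 0.345921
Responsibility of Species II: 0.113272 / 0.345921 ≈ 0.327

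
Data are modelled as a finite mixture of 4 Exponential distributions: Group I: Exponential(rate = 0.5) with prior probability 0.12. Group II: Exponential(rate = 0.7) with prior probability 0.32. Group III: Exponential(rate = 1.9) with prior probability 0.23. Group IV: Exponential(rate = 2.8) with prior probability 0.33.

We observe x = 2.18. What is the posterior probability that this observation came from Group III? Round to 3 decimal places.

By Bayes' theorem, P(k | x) = w_k f_k(x) / Σ_j w_j f_j(x).
Evaluate each component's likelihood at the observed value:
  f_I = 0.168108
  f_II = 0.152182
  f_III = 0.030193
  f_IV = 0.00625496
Unnormalised posteriors:
  w_I·f_I = 0.12 × 0.168108 = 0.020173
  w_II·f_II = 0.32 × 0.152182 = 0.0486984
  w_III·f_III = 0.23 × 0.030193 = 0.00694438
  w_IV·f_IV = 0.33 × 0.00625496 = 0.00206414
Denominator: 0.020173 + 0.0486984 + 0.00694438 + 0.00206414 = 0.0778799
Responsibility of Group III: 0.00694438 / 0.0778799 ≈ 0.089

0.089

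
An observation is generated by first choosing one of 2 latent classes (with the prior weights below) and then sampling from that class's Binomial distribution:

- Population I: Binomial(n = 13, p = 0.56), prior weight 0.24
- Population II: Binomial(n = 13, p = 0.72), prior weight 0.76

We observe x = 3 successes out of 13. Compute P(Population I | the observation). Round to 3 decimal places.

0.932

Apply Bayes' rule: the posterior for each component is proportional to its prior times its likelihood at x.
Component likelihoods at x = 3 successes out of 13:
  L_I = 0.0136602
  L_II = 0.000316187
Multiply by the mixture weights:
  π_I·L_I = 0.24 × 0.0136602 = 0.00327845
  π_II·L_II = 0.76 × 0.000316187 = 0.000240302
Evidence: 0.00327845 + 0.000240302 = 0.00351875
So the posterior for Population I is 0.00327845 / 0.00351875 ≈ 0.932.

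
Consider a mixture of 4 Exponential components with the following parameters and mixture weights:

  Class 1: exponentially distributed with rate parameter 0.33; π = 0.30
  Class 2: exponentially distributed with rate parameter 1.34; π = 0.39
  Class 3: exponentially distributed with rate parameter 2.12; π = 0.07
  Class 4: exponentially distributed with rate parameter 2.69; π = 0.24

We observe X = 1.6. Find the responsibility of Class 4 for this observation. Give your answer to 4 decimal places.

0.0654

The responsibility of component k is π_k f_k(x) divided by Σ_j π_j f_j(x).
Exponential densities:
  f_1 = 0.33·e^(−0.33·1.6) = 0.33·e^(−0.5280) = 0.194629
  f_2 = 1.34·e^(−1.34·1.6) = 1.34·e^(−2.1440) = 0.157028
  f_3 = 2.12·e^(−2.12·1.6) = 2.12·e^(−3.3920) = 0.0713196
  f_4 = 2.69·e^(−2.69·1.6) = 2.69·e^(−4.3040) = 0.0363537
Weight by the priors:
  π_1·f_1 = 0.30 × 0.194629 = 0.0583886
  π_2·f_2 = 0.39 × 0.157028 = 0.061241
  π_3·f_3 = 0.07 × 0.0713196 = 0.00499237
  π_4·f_4 = 0.24 × 0.0363537 = 0.00872489
Denominator: 0.0583886 + 0.061241 + 0.00499237 + 0.00872489 = 0.133347
P(Class 4 | 1.6) ≈ 0.0654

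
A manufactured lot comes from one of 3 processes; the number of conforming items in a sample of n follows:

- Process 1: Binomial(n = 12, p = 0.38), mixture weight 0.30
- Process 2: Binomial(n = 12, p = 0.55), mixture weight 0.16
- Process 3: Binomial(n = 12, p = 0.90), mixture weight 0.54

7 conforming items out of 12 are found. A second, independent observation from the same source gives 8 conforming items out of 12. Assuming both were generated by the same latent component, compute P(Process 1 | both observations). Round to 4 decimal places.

0.1150

P(component k | x) = π_k·f_k(x) / marginal(x), where marginal(x) = Σ_j π_j·f_j(x).
Since both observations come from the same component, the likelihood for component k is f_k(x₁)·f_k(x₂).
  L_1 = [C(12,7)·0.38^7·0.62^5 = 792·0.00114416·0.0916133 = 0.0830173] × [0.031801] = 0.00264003
  L_2 = [C(12,7)·0.55^7·0.45^5 = 792·0.0152244·0.0184528 = 0.222498] × [0.169964] = 0.0378167
  L_3 = [C(12,7)·0.90^7·0.10^5 = 792·0.478297·1e-05 = 0.00378811] × [0.0213081] = 8.07176e-05
Weight by the priors:
  π_1·L_1 = 0.30 × 0.00264003 = 0.00079201
  π_2·L_2 = 0.16 × 0.0378167 = 0.00605067
  π_3·L_3 = 0.54 × 8.07176e-05 = 4.35875e-05
Normaliser: 0.00079201 + 0.00605067 + 4.35875e-05 = 0.00688627
Responsibility of Process 1: 0.00079201 / 0.00688627 ≈ 0.1150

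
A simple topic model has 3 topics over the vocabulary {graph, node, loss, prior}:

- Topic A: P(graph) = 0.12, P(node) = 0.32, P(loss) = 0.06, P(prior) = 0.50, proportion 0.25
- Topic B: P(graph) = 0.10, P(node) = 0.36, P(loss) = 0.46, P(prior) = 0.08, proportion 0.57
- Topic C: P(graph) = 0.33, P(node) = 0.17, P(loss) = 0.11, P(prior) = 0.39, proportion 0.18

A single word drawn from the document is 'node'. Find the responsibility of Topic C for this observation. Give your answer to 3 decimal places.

The responsibility of component k is π_k f_k(x) divided by Σ_j π_j f_j(x).
Categorical probabilities:
  L_A = 0.32
  L_B = 0.36
  L_C = 0.17
Weight by the priors:
  π_A·L_A = 0.25 × 0.32 = 0.08
  π_B·L_B = 0.57 × 0.36 = 0.2052
  π_C·L_C = 0.18 × 0.17 = 0.0306
Denominator: 0.08 + 0.2052 + 0.0306 = 0.3158
So the posterior for Topic C is 0.0306 / 0.3158 ≈ 0.097.

0.097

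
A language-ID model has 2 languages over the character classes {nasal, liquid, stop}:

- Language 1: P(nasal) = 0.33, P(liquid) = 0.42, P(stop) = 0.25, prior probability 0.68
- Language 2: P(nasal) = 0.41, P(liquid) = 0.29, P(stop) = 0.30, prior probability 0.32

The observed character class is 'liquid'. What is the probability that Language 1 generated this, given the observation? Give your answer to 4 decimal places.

0.7548

The responsibility of component k is P(Z=k) f_k(x) divided by Σ_j P(Z=j) f_j(x).
Component likelihoods at x = 'liquid':
  L_1 = 0.42
  L_2 = 0.29
Unnormalised posteriors:
  P(Z=1)·L_1 = 0.68 × 0.42 = 0.2856
  P(Z=2)·L_2 = 0.32 × 0.29 = 0.0928
Evidence: 0.2856 + 0.0928 = 0.3784
Responsibility of Language 1: 0.2856 / 0.3784 ≈ 0.7548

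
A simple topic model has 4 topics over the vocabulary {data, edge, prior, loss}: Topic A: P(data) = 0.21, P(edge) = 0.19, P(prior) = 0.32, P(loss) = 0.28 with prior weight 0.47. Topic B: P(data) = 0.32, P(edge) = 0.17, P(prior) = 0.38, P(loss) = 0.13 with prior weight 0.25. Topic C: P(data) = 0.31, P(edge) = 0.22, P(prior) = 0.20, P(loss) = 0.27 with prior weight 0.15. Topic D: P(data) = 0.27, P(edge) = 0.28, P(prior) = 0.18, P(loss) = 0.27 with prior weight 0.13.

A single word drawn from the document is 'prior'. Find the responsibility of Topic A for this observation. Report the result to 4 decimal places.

By Bayes' theorem, P(k | x) = π_k f_k(x) / Σ_j π_j f_j(x).
Component likelihoods at x = 'prior':
  L_A = 0.32
  L_B = 0.38
  L_C = 0.2
  L_D = 0.18
Weight by the priors:
  π_A·L_A = 0.47 × 0.32 = 0.1504
  π_B·L_B = 0.25 × 0.38 = 0.095
  π_C·L_C = 0.15 × 0.2 = 0.03
  π_D·L_D = 0.13 × 0.18 = 0.0234
Evidence: 0.1504 + 0.095 + 0.03 + 0.0234 = 0.2988
P(Topic A | 'prior') ≈ 0.5033

0.5033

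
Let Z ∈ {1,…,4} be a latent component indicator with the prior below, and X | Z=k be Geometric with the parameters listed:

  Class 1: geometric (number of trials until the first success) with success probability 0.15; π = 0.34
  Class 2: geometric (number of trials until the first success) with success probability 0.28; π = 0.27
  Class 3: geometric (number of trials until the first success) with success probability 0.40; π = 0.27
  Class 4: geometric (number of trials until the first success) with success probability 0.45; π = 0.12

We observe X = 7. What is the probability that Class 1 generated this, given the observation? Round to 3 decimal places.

By Bayes' theorem, P(k | x) = P(Z=k) f_k(x) / Σ_j P(Z=j) f_j(x).
Component likelihoods at x = 7:
  f_1 = 0.15·(1−0.15)^6 = 0.15·0.37715 = 0.0565724
  f_2 = 0.28·(1−0.28)^6 = 0.28·0.139314 = 0.0390079
  f_3 = 0.40·(1−0.40)^6 = 0.40·0.046656 = 0.0186624
  f_4 = 0.45·(1−0.45)^6 = 0.45·0.0276806 = 0.0124563
Prior × likelihood for each component:
  P(Z=1)·f_1 = 0.34 × 0.0565724 = 0.0192346
  P(Z=2)·f_2 = 0.27 × 0.0390079 = 0.0105321
  P(Z=3)·f_3 = 0.27 × 0.0186624 = 0.00503885
  P(Z=4)·f_4 = 0.12 × 0.0124563 = 0.00149475
Normaliser: 0.0192346 + 0.0105321 + 0.00503885 + 0.00149475 = 0.0363004
Responsibility of Class 1: 0.0192346 / 0.0363004 ≈ 0.530

0.530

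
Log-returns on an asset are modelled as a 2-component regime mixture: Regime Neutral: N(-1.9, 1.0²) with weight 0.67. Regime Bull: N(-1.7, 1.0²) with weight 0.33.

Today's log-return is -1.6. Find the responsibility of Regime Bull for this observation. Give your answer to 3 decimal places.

0.339

By Bayes' theorem, P(k | x) = w_k f_k(x) / Σ_j w_j f_j(x).
Evaluate each component's likelihood at the observed value:
  f_Neutral = (1/(1.0·√(2π)))·exp(−(-1.6−-1.9)²/(2·1.0²)) = 0.398942·exp(-0.04500) = 0.381388
  f_Bull = (1/(1.0·√(2π)))·exp(−(-1.6−-1.7)²/(2·1.0²)) = 0.398942·exp(-0.00500) = 0.396953
Weight by the priors:
  w_Neutral·f_Neutral = 0.67 × 0.381388 = 0.25553
  w_Bull·f_Bull = 0.33 × 0.396953 = 0.130994
Denominator: 0.25553 + 0.130994 = 0.386524
P(Regime Bull | data) ≈ 0.339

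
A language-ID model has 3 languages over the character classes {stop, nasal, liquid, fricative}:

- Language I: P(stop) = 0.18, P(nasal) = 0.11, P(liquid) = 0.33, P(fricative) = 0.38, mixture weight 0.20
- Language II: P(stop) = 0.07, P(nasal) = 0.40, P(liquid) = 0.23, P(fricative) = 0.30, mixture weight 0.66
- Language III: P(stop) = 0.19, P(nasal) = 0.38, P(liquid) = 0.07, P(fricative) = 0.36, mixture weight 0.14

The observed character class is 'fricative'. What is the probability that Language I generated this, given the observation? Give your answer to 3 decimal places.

0.234

P(component k | x) = π_k·f_k(x) / marginal(x), where marginal(x) = Σ_j π_j·f_j(x).
Component likelihoods at x = 'fricative':
  f_I = 0.38
  f_II = 0.3
  f_III = 0.36
Unnormalised posteriors:
  π_I·f_I = 0.20 × 0.38 = 0.076
  π_II·f_II = 0.66 × 0.3 = 0.198
  π_III·f_III = 0.14 × 0.36 = 0.0504
Normaliser: 0.076 + 0.198 + 0.0504 = 0.3244
P(Language I | x) ≈ 0.234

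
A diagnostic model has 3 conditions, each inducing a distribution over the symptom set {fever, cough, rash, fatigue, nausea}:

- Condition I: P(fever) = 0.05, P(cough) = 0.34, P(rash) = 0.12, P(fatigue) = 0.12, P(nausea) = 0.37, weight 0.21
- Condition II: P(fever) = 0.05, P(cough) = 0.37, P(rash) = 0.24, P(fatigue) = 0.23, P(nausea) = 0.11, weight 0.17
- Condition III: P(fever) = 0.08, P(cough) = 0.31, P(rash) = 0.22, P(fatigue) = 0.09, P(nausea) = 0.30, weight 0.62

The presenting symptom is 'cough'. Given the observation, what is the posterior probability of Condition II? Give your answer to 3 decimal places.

0.193

P(component k | x) = π_k·f_k(x) / marginal(x), where marginal(x) = Σ_j π_j·f_j(x).
Component likelihoods at x = 'cough':
  L_I = 0.34
  L_II = 0.37
  L_III = 0.31
Prior × likelihood for each component:
  π_I·L_I = 0.21 × 0.34 = 0.0714
  π_II·L_II = 0.17 × 0.37 = 0.0629
  π_III·L_III = 0.62 × 0.31 = 0.1922
Denominator: 0.0714 + 0.0629 + 0.1922 = 0.3265
P(Condition II | data) ≈ 0.193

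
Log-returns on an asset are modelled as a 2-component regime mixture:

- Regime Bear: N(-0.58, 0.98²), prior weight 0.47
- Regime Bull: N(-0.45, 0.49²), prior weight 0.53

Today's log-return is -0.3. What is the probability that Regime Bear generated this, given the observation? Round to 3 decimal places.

Posterior ∝ prior × likelihood, so P(k | x) ∝ w_k f_k(x); normalise over all components.
Normal densities:
  p_Bear = 0.390803
  p_Bull = 0.7769
Prior × likelihood for each component:
  w_Bear·p_Bear = 0.47 × 0.390803 = 0.183677
  w_Bull·p_Bull = 0.53 × 0.7769 = 0.411757
Marginal: 0.183677 + 0.411757 = 0.595434
Responsibility of Regime Bear: 0.183677 / 0.595434 ≈ 0.308

0.308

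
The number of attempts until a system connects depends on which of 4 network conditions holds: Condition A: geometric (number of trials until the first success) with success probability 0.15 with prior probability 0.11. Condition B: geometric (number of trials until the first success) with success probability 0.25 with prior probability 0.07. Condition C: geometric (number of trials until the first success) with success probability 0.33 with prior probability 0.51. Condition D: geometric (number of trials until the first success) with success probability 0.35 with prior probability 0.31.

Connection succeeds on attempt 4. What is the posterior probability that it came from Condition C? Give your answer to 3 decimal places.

0.517

P(component k | x) = π_k·f_k(x) / marginal(x), where marginal(x) = Σ_j π_j·f_j(x).
Component likelihoods at x = 4:
  p_A = 0.15·(1−0.15)^3 = 0.15·0.614125 = 0.0921187
  p_B = 0.25·(1−0.25)^3 = 0.25·0.421875 = 0.105469
  p_C = 0.33·(1−0.33)^3 = 0.33·0.300763 = 0.0992518
  p_D = 0.35·(1−0.35)^3 = 0.35·0.274625 = 0.0961188
Prior × likelihood for each component:
  π_A·p_A = 0.11 × 0.0921187 = 0.0101331
  π_B·p_B = 0.07 × 0.105469 = 0.00738281
  π_C·p_C = 0.51 × 0.0992518 = 0.0506184
  π_D·p_D = 0.31 × 0.0961188 = 0.0297968
Sum: 0.0101331 + 0.00738281 + 0.0506184 + 0.0297968 = 0.0979311
P(Condition C | 4) = 0.0506184 / 0.0979311 ≈ 0.517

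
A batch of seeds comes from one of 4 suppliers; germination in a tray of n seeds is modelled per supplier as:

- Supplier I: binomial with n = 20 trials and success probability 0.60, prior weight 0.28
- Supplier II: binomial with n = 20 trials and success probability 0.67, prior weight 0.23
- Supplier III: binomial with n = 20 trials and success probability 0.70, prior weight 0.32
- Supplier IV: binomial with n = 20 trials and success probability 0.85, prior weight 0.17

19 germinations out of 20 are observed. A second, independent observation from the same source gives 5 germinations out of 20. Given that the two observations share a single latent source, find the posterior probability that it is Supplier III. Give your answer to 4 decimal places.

P(component k | x) = w_k·f_k(x) / marginal(x), where marginal(x) = Σ_j w_j·f_j(x).
Since both observations come from the same component, the likelihood for component k is f_k(x₁)·f_k(x₂).
  L_I = [C(20,19)·0.60^19·0.40^1 = 20·6.0936e-05·0.4 = 0.000487488] × [0.00129449] = 6.3105e-07
  L_II = [C(20,19)·0.67^19·0.33^1 = 20·0.000495931·0.33 = 0.00327314] × [0.000125466] = 4.10669e-07
  L_III = [C(20,19)·0.70^19·0.30^1 = 20·0.00113989·0.3 = 0.00683934] × [3.73898e-05] = 2.55721e-07
  L_IV = [C(20,19)·0.85^19·0.15^1 = 20·0.0455994·0.15 = 0.136798] × [3.01236e-09] = 4.12086e-10
Unnormalised posteriors:
  w_I·L_I = 0.28 × 6.3105e-07 = 1.76694e-07
  w_II·L_II = 0.23 × 4.10669e-07 = 9.44539e-08
  w_III·L_III = 0.32 × 2.55721e-07 = 8.18308e-08
  w_IV·L_IV = 0.17 × 4.12086e-10 = 7.00547e-11
Sum: 1.76694e-07 + 9.44539e-08 + 8.18308e-08 + 7.00547e-11 = 3.53049e-07
Responsibility of Supplier III: 8.18308e-08 / 3.53049e-07 ≈ 0.2318

0.2318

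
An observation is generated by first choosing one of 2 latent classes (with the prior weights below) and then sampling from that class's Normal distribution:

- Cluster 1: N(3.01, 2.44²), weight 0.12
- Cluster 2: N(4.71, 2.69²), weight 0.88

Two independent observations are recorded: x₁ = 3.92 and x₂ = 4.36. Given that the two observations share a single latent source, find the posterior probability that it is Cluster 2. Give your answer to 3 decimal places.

The responsibility of component k is π_k f_k(x) divided by Σ_j π_j f_j(x).
Since both observations come from the same component, the likelihood for component k is f_k(x₁)·f_k(x₂).
  L_1 = [(1/(2.44·√(2π)))·exp(−(3.92−3.01)²/(2·2.44²)) = 0.163501·exp(-0.06955) = 0.152516] × [0.140297] = 0.0213976
  L_2 = [(1/(2.69·√(2π)))·exp(−(3.92−4.71)²/(2·2.69²)) = 0.148306·exp(-0.04312) = 0.142046] × [0.147056] = 0.0208887
Prior × likelihood for each component:
  π_1·L_1 = 0.12 × 0.0213976 = 0.00256771
  π_2·L_2 = 0.88 × 0.0208887 = 0.018382
Marginal: 0.00256771 + 0.018382 = 0.0209497
P(Cluster 2 | data) = 0.018382 / 0.0209497 ≈ 0.877

0.877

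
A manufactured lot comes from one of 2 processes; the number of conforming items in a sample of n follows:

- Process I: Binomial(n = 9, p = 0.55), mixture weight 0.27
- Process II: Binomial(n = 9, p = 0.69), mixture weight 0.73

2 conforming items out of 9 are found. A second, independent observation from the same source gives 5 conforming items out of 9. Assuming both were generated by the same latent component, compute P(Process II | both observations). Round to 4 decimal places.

0.1798

Apply Bayes' rule: the posterior for each component is proportional to its prior times its likelihood at x.
Since both observations come from the same component, the likelihood for component k is f_k(x₁)·f_k(x₂).
  L_I = [C(9,2)·0.55^2·0.45^7 = 36·0.3025·0.00373669 = 0.0406926] × [0.260036] = 0.0105816
  L_II = [C(9,2)·0.69^2·0.31^7 = 36·0.4761·0.000275126 = 0.00471555] × [0.181996] = 0.000858213
Weight by the priors:
  w_I·L_I = 0.27 × 0.0105816 = 0.00285702
  w_II·L_II = 0.73 × 0.000858213 = 0.000626496
Normaliser: 0.00285702 + 0.000626496 = 0.00348352
P(Process II | x₁,x₂) ≈ 0.1798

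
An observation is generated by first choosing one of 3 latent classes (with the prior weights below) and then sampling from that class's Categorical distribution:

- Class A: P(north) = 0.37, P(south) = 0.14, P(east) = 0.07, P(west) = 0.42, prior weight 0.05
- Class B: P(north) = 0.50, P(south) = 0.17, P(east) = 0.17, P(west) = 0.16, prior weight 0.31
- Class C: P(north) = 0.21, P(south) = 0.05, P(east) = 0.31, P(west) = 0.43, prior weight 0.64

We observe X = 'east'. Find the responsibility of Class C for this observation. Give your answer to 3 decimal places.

0.779

Apply Bayes' rule: the posterior for each component is proportional to its prior times its likelihood at x.
Evaluate each component's likelihood at the observed value:
  L_A = P(east | comp) = 0.07
  L_B = P(east | comp) = 0.17
  L_C = P(east | comp) = 0.31
Weight by the priors:
  w_A·L_A = 0.05 × 0.07 = 0.0035
  w_B·L_B = 0.31 × 0.17 = 0.0527
  w_C·L_C = 0.64 × 0.31 = 0.1984
Normaliser: 0.0035 + 0.0527 + 0.1984 = 0.2546
So the posterior for Class C is 0.1984 / 0.2546 ≈ 0.779.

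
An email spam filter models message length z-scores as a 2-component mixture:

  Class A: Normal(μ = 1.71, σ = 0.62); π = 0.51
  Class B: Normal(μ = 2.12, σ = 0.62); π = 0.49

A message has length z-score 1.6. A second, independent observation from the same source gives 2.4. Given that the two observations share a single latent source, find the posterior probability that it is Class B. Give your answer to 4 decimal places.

0.5353

Apply Bayes' rule: the posterior for each component is proportional to its prior times its likelihood at x.
Since both observations come from the same component, the likelihood for component k is f_k(x₁)·f_k(x₂).
  p_A = [0.633407] × [0.346394] = 0.219408
  p_B = [0.452657] × [0.581072] = 0.263027
Multiply by the mixture weights:
  P(Z=A)·p_A = 0.51 × 0.219408 = 0.111898
  P(Z=B)·p_B = 0.49 × 0.263027 = 0.128883
Denominator: 0.111898 + 0.128883 = 0.240781
P(Class B | data) = 0.128883 / 0.240781 ≈ 0.5353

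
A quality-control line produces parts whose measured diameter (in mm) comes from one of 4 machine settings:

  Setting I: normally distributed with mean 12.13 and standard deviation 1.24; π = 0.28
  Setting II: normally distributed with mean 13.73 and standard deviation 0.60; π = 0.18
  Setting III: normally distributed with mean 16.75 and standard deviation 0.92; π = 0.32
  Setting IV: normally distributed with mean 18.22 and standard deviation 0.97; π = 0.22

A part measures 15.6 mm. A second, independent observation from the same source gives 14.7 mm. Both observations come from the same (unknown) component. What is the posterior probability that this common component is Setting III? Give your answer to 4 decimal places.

0.9069

Posterior ∝ prior × likelihood, so P(k | x) ∝ π_k f_k(x); normalise over all components.
Since both observations come from the same component, the likelihood for component k is f_k(x₁)·f_k(x₂).
  f_I = [(1/(1.24·√(2π)))·exp(−(15.6−12.13)²/(2·1.24²)) = 0.321728·exp(-3.91549) = 0.00641231] × [0.0375589] = 0.000240839
  f_II = [(1/(0.60·√(2π)))·exp(−(15.6−13.73)²/(2·0.60²)) = 0.664904·exp(-4.85681) = 0.00516981] × [0.179978] = 0.000930455
  f_III = [(1/(0.92·√(2π)))·exp(−(15.6−16.75)²/(2·0.92²)) = 0.433633·exp(-0.78125) = 0.198532] × [0.0362205] = 0.00719091
  f_IV = [(1/(0.97·√(2π)))·exp(−(15.6−18.22)²/(2·0.97²)) = 0.411281·exp(-3.64778) = 0.0107134] × [0.000568327] = 6.08869e-06
Weight by the priors:
  π_I·f_I = 0.28 × 0.000240839 = 6.7435e-05
  π_II·f_II = 0.18 × 0.000930455 = 0.000167482
  π_III·f_III = 0.32 × 0.00719091 = 0.00230109
  π_IV·f_IV = 0.22 × 6.08869e-06 = 1.33951e-06
Evidence: 6.7435e-05 + 0.000167482 + 0.00230109 + 1.33951e-06 = 0.00253735
Responsibility of Setting III: 0.00230109 / 0.00253735 ≈ 0.9069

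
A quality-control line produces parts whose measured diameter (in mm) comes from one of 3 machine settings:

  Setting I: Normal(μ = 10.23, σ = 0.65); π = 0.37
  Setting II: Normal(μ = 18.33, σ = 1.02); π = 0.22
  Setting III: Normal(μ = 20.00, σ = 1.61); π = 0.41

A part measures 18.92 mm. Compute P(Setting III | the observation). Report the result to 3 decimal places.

Apply Bayes' rule: the posterior for each component is proportional to its prior times its likelihood at x.
Component likelihoods at x = 18.92 mm:
  L_I = 9.46009e-40
  L_II = 0.330869
  L_III = 0.197866
Multiply by the mixture weights:
  π_I·L_I = 0.37 × 9.46009e-40 = 3.50024e-40
  π_II·L_II = 0.22 × 0.330869 = 0.0727912
  π_III·L_III = 0.41 × 0.197866 = 0.0811252
Evidence: 3.50024e-40 + 0.0727912 + 0.0811252 = 0.153916
P(Setting III | the observation) ≈ 0.527

0.527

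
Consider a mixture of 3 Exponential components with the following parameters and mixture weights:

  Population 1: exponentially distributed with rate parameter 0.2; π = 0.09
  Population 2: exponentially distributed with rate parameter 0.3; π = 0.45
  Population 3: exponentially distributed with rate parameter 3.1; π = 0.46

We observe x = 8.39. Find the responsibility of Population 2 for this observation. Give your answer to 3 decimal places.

Posterior ∝ prior × likelihood, so P(k | x) ∝ w_k f_k(x); normalise over all components.
Evaluate each component's likelihood at the observed value:
  p_1 = 0.2·e^(−0.2·8.39) = 0.2·e^(−1.6780) = 0.0373494
  p_2 = 0.3·e^(−0.3·8.39) = 0.3·e^(−2.5170) = 0.0242104
  p_3 = 3.1·e^(−3.1·8.39) = 3.1·e^(−26.0090) = 1.56963e-11
Multiply by the mixture weights:
  w_1·p_1 = 0.09 × 0.0373494 = 0.00336145
  w_2·p_2 = 0.45 × 0.0242104 = 0.0108947
  w_3·p_3 = 0.46 × 1.56963e-11 = 7.22029e-12
Evidence: 0.00336145 + 0.0108947 + 7.22029e-12 = 0.0142561
P(Population 2 | x) = 0.0108947 / 0.0142561 ≈ 0.764

0.764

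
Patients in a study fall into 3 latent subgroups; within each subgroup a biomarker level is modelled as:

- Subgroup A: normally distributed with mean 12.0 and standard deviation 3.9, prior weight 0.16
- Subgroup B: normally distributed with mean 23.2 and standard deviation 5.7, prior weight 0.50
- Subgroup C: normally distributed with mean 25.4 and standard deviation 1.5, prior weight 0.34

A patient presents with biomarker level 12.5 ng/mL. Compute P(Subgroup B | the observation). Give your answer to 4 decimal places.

The responsibility of component k is w_k f_k(x) divided by Σ_j w_j f_j(x).
Evaluate each component's likelihood at the observed value:
  f_A = 0.101456
  f_B = 0.0120182
  f_C = 2.31531e-17
Weight by the priors:
  w_A·f_A = 0.16 × 0.101456 = 0.0162329
  w_B·f_B = 0.50 × 0.0120182 = 0.00600911
  w_C·f_C = 0.34 × 2.31531e-17 = 7.87205e-18
Normaliser: 0.0162329 + 0.00600911 + 7.87205e-18 = 0.022242
Responsibility of Subgroup B: 0.00600911 / 0.022242 ≈ 0.2702

0.2702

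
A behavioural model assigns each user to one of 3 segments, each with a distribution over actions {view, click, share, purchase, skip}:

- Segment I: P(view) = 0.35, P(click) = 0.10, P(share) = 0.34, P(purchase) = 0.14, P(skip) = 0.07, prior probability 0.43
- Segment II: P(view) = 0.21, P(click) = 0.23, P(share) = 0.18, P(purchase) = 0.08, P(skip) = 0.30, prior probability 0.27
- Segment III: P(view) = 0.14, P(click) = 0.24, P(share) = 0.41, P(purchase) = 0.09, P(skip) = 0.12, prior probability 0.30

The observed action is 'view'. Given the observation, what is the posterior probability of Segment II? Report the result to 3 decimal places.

0.228

The responsibility of component k is w_k f_k(x) divided by Σ_j w_j f_j(x).
Categorical probabilities:
  L_I = 0.35
  L_II = 0.21
  L_III = 0.14
Prior × likelihood for each component:
  w_I·L_I = 0.43 × 0.35 = 0.1505
  w_II·L_II = 0.27 × 0.21 = 0.0567
  w_III·L_III = 0.30 × 0.14 = 0.042
Denominator: 0.1505 + 0.0567 + 0.042 = 0.2492
So the posterior for Segment II is 0.0567 / 0.2492 ≈ 0.228.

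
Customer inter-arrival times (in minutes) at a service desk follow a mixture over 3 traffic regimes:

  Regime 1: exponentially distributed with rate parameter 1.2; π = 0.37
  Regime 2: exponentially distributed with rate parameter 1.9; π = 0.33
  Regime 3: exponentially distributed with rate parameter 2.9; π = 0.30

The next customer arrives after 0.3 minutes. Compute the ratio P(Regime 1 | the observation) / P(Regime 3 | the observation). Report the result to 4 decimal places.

Posterior odds = (π_i f_i(x)) / (π_j f_j(x)); the normalising sum cancels.
Evaluate each component's likelihood at the observed value:
  f_1 = 1.2·e^(−1.2·0.3) = 1.2·e^(−0.3600) = 0.837212
  f_2 = 1.9·e^(−1.9·0.3) = 1.9·e^(−0.5700) = 1.0745
  f_3 = 2.9·e^(−2.9·0.3) = 2.9·e^(−0.8700) = 1.21496
Odds = (0.37/0.30) × (0.837212/1.21496) = 1.23333 × 0.689086 ≈ 0.8499

0.8499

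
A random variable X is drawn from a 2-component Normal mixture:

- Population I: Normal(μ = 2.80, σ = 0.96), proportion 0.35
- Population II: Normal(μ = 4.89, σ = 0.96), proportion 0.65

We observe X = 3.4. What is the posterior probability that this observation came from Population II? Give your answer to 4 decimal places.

0.4037

The responsibility of component k is P(Z=k) f_k(x) divided by Σ_j P(Z=j) f_j(x).
Normal densities:
  f_I = (1/(0.96·√(2π)))·exp(−(3.4−2.80)²/(2·0.96²)) = 0.415565·exp(-0.19531) = 0.341834
  f_II = (1/(0.96·√(2π)))·exp(−(3.4−4.89)²/(2·0.96²)) = 0.415565·exp(-1.20448) = 0.124606
Weight by the priors:
  P(Z=I)·f_I = 0.35 × 0.341834 = 0.119642
  P(Z=II)·f_II = 0.65 × 0.124606 = 0.080994
Evidence: 0.119642 + 0.080994 = 0.200636
So the posterior for Population II is 0.080994 / 0.200636 ≈ 0.4037.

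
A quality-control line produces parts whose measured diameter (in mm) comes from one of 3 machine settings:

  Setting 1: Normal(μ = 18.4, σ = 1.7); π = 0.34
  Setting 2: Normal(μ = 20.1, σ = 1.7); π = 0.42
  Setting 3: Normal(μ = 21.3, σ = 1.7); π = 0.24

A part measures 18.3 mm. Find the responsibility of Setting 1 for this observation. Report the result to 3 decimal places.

0.539

The responsibility of component k is π_k f_k(x) divided by Σ_j π_j f_j(x).
Evaluate each component's likelihood at the observed value:
  L_1 = 0.234266
  L_2 = 0.133973
  L_3 = 0.0494566
Unnormalised posteriors:
  π_1·L_1 = 0.34 × 0.234266 = 0.0796505
  π_2·L_2 = 0.42 × 0.133973 = 0.0562685
  π_3·L_3 = 0.24 × 0.0494566 = 0.0118696
Denominator: 0.0796505 + 0.0562685 + 0.0118696 = 0.147789
So the posterior for Setting 1 is 0.0796505 / 0.147789 ≈ 0.539.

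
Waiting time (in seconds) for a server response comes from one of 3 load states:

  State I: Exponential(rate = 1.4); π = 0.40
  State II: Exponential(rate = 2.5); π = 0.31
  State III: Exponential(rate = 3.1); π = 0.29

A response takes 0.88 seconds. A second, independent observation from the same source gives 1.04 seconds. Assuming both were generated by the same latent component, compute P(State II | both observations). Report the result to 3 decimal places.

By Bayes' theorem, P(k | x) = π_k f_k(x) / Σ_j π_j f_j(x).
Since both observations come from the same component, the likelihood for component k is f_k(x₁)·f_k(x₂).
  f_I = [1.4·e^(−1.4·0.88) = 1.4·e^(−1.2320) = 0.408392] × [0.326434] = 0.133313
  f_II = [2.5·e^(−2.5·0.88) = 2.5·e^(−2.2000) = 0.277008] × [0.185684] = 0.0514359
  f_III = [3.1·e^(−3.1·0.88) = 3.1·e^(−2.7280) = 0.202585] × [0.123366] = 0.0249921
Unnormalised posteriors:
  π_I·f_I = 0.40 × 0.133313 = 0.0533252
  π_II·f_II = 0.31 × 0.0514359 = 0.0159451
  π_III·f_III = 0.29 × 0.0249921 = 0.00724771
Marginal: 0.0533252 + 0.0159451 + 0.00724771 = 0.076518
P(State II | x) ≈ 0.208

0.208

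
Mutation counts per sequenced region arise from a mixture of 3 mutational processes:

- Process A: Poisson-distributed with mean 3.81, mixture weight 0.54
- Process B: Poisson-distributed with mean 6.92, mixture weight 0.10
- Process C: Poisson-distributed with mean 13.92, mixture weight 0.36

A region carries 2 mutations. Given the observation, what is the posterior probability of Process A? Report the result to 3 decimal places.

0.973

P(component k | x) = P(Z=k)·f_k(x) / marginal(x), where marginal(x) = Σ_j P(Z=j)·f_j(x).
Evaluate each component's likelihood at the observed value:
  L_A = 0.160753
  L_B = 0.0236518
  L_C = 8.72709e-05
Weight by the priors:
  P(Z=A)·L_A = 0.54 × 0.160753 = 0.0868064
  P(Z=B)·L_B = 0.10 × 0.0236518 = 0.00236518
  P(Z=C)·L_C = 0.36 × 8.72709e-05 = 3.14175e-05
Marginal: 0.0868064 + 0.00236518 + 3.14175e-05 = 0.089203
P(Process A | the observation) ≈ 0.973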